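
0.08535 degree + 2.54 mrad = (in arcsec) 831.2. Check: 1 degree = 0.017453293 rad, so 0.08535 degree = 0.08535 * 0.017453293 = 0.0014896385 rad. 1 mrad = 0.001 rad, so 2.54 mrad = 2.54 * 0.001 = 0.00254 rad. Sum: 0.0014896385 + 0.00254 = 0.0040296385 rad. 1 arcsec = 4.8481368e-06 rad, so 0.0040296385 rad = 0.0040296385 / 4.8481368e-06 = 831.17261 arcsec ≈ 831.2 arcsec (4 s.f.).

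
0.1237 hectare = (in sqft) 1.331e+04. Check: 1 hectare = 10000 m^2, so 0.1237 hectare = 0.1237 * 10000 = 1237 m^2. 1 sqft = 0.09290304 m^2, so 1237 m^2 = 1237 / 0.09290304 = 13314.957 sqft ≈ 1.331e+04 sqft (4 s.f.).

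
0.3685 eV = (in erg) 1 eV = 1.6021766e-19 J, so 0.3685 eV = 0.3685 * 1.6021766e-19 = 5.9040209e-20 J. 1 erg = 1e-07 J, so 5.9040209e-20 J = 5.9040209e-20 / 1e-07 = 5.9040209e-13 erg ≈ 5.904e-13 erg (4 s.f.). Final answer: 5.904e-13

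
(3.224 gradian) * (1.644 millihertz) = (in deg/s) 1 gradian = 0.015707963 rad, so 3.224 gradian = 3.224 * 0.015707963 = 0.050642474 rad. 1 millihertz = 0.001 Hz, so 1.644 millihertz = 1.644 * 0.001 = 0.001644 Hz. Combine: 0.050642474 rad * 0.001644 Hz = 8.3256227e-05 rad/s. 1 deg/s = 0.017453293 rad/s, so 8.3256227e-05 rad/s = 8.3256227e-05 / 0.017453293 = 0.0047702304 deg/s ≈ 0.00477 deg/s (4 s.f.). Final answer: 0.00477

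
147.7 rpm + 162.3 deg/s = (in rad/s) 18.3. Check: 1 rpm = 0.10471976 rad/s, so 147.7 rpm = 147.7 * 0.10471976 = 15.467108 rad/s. 1 deg/s = 0.017453293 rad/s, so 162.3 deg/s = 162.3 * 0.017453293 = 2.8326694 rad/s. Sum: 15.467108 + 2.8326694 = 18.299777 rad/s. Result: 18.299777 rad/s ≈ 18.3 rad/s (4 s.f.).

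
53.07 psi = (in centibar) 365.9. Check: 1 psi = 6894.7573 Pa, so 53.07 psi = 53.07 * 6894.7573 = 365904.77 Pa. 1 centibar = 1000 Pa, so 365904.77 Pa = 365904.77 / 1000 = 365.90477 centibar ≈ 365.9 centibar (4 s.f.).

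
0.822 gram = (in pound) 0.001812. Check: 1 gram = 0.001 kg, so 0.822 gram = 0.822 * 0.001 = 0.000822 kg. 1 pound = 0.45359237 kg, so 0.000822 kg = 0.000822 / 0.45359237 = 0.0018121998 pound ≈ 0.001812 pound (4 s.f.).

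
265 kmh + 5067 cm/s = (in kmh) 1 kmh = 0.27777778 m/s, so 265 kmh = 265 * 0.27777778 = 73.611111 m/s. 1 cm/s = 0.01 m/s, so 5067 cm/s = 5067 * 0.01 = 50.67 m/s. Sum: 73.611111 + 50.67 = 124.28111 m/s. 1 kmh = 0.27777778 m/s, so 124.28111 m/s = 124.28111 / 0.27777778 = 447.412 kmh ≈ 447.4 kmh (4 s.f.). Final answer: 447.4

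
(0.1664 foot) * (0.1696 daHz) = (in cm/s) 8.602. Check: 1 foot = 0.3048 m, so 0.1664 foot = 0.1664 * 0.3048 = 0.05071872 m. 1 daHz = 10 Hz, so 0.1696 daHz = 0.1696 * 10 = 1.696 Hz. Combine: 0.05071872 m * 1.696 Hz = 0.086018949 m/s. 1 cm/s = 0.01 m/s, so 0.086018949 m/s = 0.086018949 / 0.01 = 8.6018949 cm/s ≈ 8.602 cm/s (4 s.f.).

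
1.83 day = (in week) 1 day = 86400 s, so 1.83 day = 1.83 * 86400 = 158112 s. 1 week = 604800 s, so 158112 s = 158112 / 604800 = 0.26142857 week ≈ 0.2614 week (4 s.f.). Final answer: 0.2614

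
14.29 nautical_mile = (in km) 1 nautical_mile = 1852 m, so 14.29 nautical_mile = 14.29 * 1852 = 26465.08 m. 1 km = 1000 m, so 26465.08 m = 26465.08 / 1000 = 26.46508 km ≈ 26.47 km (4 s.f.). Final answer: 26.47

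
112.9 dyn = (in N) 0.001129. Check: 1 dyn = 1e-05 N, so 112.9 dyn = 112.9 * 1e-05 = 0.001129 N. Result: 0.001129 N.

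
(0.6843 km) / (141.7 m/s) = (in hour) 1 km = 1000 m, so 0.6843 km = 0.6843 * 1000 = 684.3 m. 141.7 m/s is already in m/s. Combine: 684.3 m / 141.7 m/s = 4.8292167 s. 1 hour = 3600 s, so 4.8292167 s = 4.8292167 / 3600 = 0.0013414491 hour ≈ 0.001341 hour (4 s.f.). Final answer: 0.001341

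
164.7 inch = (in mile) 0.002599. Check: 1 inch = 0.0254 m, so 164.7 inch = 164.7 * 0.0254 = 4.18338 m. 1 mile = 1609.344 m, so 4.18338 m = 4.18338 / 1609.344 = 0.0025994318 mile ≈ 0.002599 mile (4 s.f.).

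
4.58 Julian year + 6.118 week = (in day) 1 Julian year = 31557600 s, so 4.58 Julian year = 4.58 * 31557600 = 1.4453381e+08 s. 1 week = 604800 s, so 6.118 week = 6.118 * 604800 = 3700166.4 s. Sum: 1.4453381e+08 + 3700166.4 = 1.4823397e+08 s. 1 day = 86400 s, so 1.4823397e+08 s = 1.4823397e+08 / 86400 = 1715.671 day ≈ 1716 day (4 s.f.). Final answer: 1716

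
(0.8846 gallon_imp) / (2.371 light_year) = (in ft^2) 1.93e-18. Check: 1 gallon_imp = 0.00454609 m^3, so 0.8846 gallon_imp = 0.8846 * 0.00454609 = 0.0040214712 m^3. 1 light_year = 9.4607305e+15 m, so 2.371 light_year = 2.371 * 9.4607305e+15 = 2.2431392e+16 m. Combine: 0.0040214712 m^3 / 2.2431392e+16 m = 1.7927872e-19 m^2. 1 ft^2 = 0.09290304 m^2, so 1.7927872e-19 m^2 = 1.7927872e-19 / 0.09290304 = 1.9297401e-18 ft^2 ≈ 1.93e-18 ft^2 (4 s.f.).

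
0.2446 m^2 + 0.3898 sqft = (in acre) 6.939e-05. Check: 0.2446 m^2 is already in m^2. 1 sqft = 0.09290304 m^2, so 0.3898 sqft = 0.3898 * 0.09290304 = 0.036213605 m^2. Sum: 0.2446 + 0.036213605 = 0.2808136 m^2. 1 acre = 4046.8564 m^2, so 0.2808136 m^2 = 0.2808136 / 4046.8564 = 6.9390553e-05 acre ≈ 6.939e-05 acre (4 s.f.).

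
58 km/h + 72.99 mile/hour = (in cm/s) 4874. Check: 1 km/h = 0.27777778 m/s, so 58 km/h = 58 * 0.27777778 = 16.111111 m/s. 1 mile/hour = 0.44704 m/s, so 72.99 mile/hour = 72.99 * 0.44704 = 32.62945 m/s. Sum: 16.111111 + 32.62945 = 48.740561 m/s. 1 cm/s = 0.01 m/s, so 48.740561 m/s = 48.740561 / 0.01 = 4874.0561 cm/s ≈ 4874 cm/s (4 s.f.).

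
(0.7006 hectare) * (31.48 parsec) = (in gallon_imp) 1 hectare = 10000 m^2, so 0.7006 hectare = 0.7006 * 10000 = 7006 m^2. 1 parsec = 3.0856776e+16 m, so 31.48 parsec = 31.48 * 3.0856776e+16 = 9.713713e+17 m. Combine: 7006 m^2 * 9.713713e+17 m = 6.8054273e+21 m^3. 1 gallon_imp = 0.00454609 m^3, so 6.8054273e+21 m^3 = 6.8054273e+21 / 0.00454609 = 1.4969847e+24 gallon_imp ≈ 1.497e+24 gallon_imp (4 s.f.). Final answer: 1.497e+24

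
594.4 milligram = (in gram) 0.5944. Check: 1 milligram = 1e-06 kg, so 594.4 milligram = 594.4 * 1e-06 = 0.0005944 kg. 1 gram = 0.001 kg, so 0.0005944 kg = 0.0005944 / 0.001 = 0.5944 gram.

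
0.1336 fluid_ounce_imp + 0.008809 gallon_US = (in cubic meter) 1 fluid_ounce_imp = 2.8413063e-05 m^3, so 0.1336 fluid_ounce_imp = 0.1336 * 2.8413063e-05 = 3.7959852e-06 m^3. 1 gallon_US = 0.0037854118 m^3, so 0.008809 gallon_US = 0.008809 * 0.0037854118 = 3.3345692e-05 m^3. Sum: 3.7959852e-06 + 3.3345692e-05 = 3.7141678e-05 m^3. 3.7141678e-05 m^3 = 3.7141678e-05 cubic meter ≈ 3.714e-05 cubic meter (4 s.f.). Final answer: 3.714e-05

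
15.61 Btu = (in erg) 1.647e+11. Check: 1 Btu = 1055.0559 J, so 15.61 Btu = 15.61 * 1055.0559 = 16469.422 J. 1 erg = 1e-07 J, so 16469.422 J = 16469.422 / 1e-07 = 1.6469422e+11 erg ≈ 1.647e+11 erg (4 s.f.).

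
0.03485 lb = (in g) 1 lb = 0.45359237 kg, so 0.03485 lb = 0.03485 * 0.45359237 = 0.015807694 kg. 1 g = 0.001 kg, so 0.015807694 kg = 0.015807694 / 0.001 = 15.807694 g ≈ 15.81 g (4 s.f.). Final answer: 15.81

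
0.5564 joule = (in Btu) 0.0005274. Check: 0.5564 joule = 0.5564 J. 1 Btu = 1055.0559 J, so 0.5564 J = 0.5564 / 1055.0559 = 0.00052736545 Btu ≈ 0.0005274 Btu (4 s.f.).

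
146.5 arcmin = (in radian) 0.04262. Check: 1 arcmin = 0.00029088821 rad, so 146.5 arcmin = 146.5 * 0.00029088821 = 0.042615123 rad. 0.042615123 rad = 0.042615123 radian ≈ 0.04262 radian (4 s.f.).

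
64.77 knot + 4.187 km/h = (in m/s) 1 knot = 0.51444444 m/s, so 64.77 knot = 64.77 * 0.51444444 = 33.320567 m/s. 1 km/h = 0.27777778 m/s, so 4.187 km/h = 4.187 * 0.27777778 = 1.1630556 m/s. Sum: 33.320567 + 1.1630556 = 34.483622 m/s. Result: 34.483622 m/s ≈ 34.48 m/s (4 s.f.). Final answer: 34.48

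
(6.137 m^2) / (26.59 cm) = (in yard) 6.137 m^2 is already in m^2. 1 cm = 0.01 m, so 26.59 cm = 26.59 * 0.01 = 0.2659 m. Combine: 6.137 m^2 / 0.2659 m = 23.080105 m. 1 yard = 0.9144 m, so 23.080105 m = 23.080105 / 0.9144 = 25.24071 yard ≈ 25.24 yard (4 s.f.). Final answer: 25.24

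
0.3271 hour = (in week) 0.001947. Check: 1 hour = 3600 s, so 0.3271 hour = 0.3271 * 3600 = 1177.56 s. 1 week = 604800 s, so 1177.56 s = 1177.56 / 604800 = 0.0019470238 week ≈ 0.001947 week (4 s.f.).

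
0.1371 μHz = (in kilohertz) 1 μHz = 1e-06 Hz, so 0.1371 μHz = 0.1371 * 1e-06 = 1.371e-07 Hz. 1 kilohertz = 1000 Hz, so 1.371e-07 Hz = 1.371e-07 / 1000 = 1.371e-10 kilohertz. Final answer: 1.371e-10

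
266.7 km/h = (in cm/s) 1 km/h = 0.27777778 m/s, so 266.7 km/h = 266.7 * 0.27777778 = 74.083333 m/s. 1 cm/s = 0.01 m/s, so 74.083333 m/s = 74.083333 / 0.01 = 7408.3333 cm/s ≈ 7408 cm/s (4 s.f.). Final answer: 7408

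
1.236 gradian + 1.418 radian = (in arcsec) 2.965e+05. Check: 1 gradian = 0.015707963 rad, so 1.236 gradian = 1.236 * 0.015707963 = 0.019415043 rad. 1.418 radian = 1.418 rad. Sum: 0.019415043 + 1.418 = 1.437415 rad. 1 arcsec = 4.8481368e-06 rad, so 1.437415 rad = 1.437415 / 4.8481368e-06 = 296488.14 arcsec ≈ 2.965e+05 arcsec (4 s.f.).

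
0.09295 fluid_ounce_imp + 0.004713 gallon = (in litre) 1 fluid_ounce_imp = 2.8413063e-05 m^3, so 0.09295 fluid_ounce_imp = 0.09295 * 2.8413063e-05 = 2.6409942e-06 m^3. 1 gallon = 0.0037854118 m^3, so 0.004713 gallon = 0.004713 * 0.0037854118 = 1.7840646e-05 m^3. Sum: 2.6409942e-06 + 1.7840646e-05 = 2.048164e-05 m^3. 1 litre = 0.001 m^3, so 2.048164e-05 m^3 = 2.048164e-05 / 0.001 = 0.02048164 litre ≈ 0.02048 litre (4 s.f.). Final answer: 0.02048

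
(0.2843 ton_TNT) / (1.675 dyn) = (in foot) 2.33e+14. Check: 1 ton_TNT = 4.184e+09 J, so 0.2843 ton_TNT = 0.2843 * 4.184e+09 = 1.1895112e+09 J. 1 dyn = 1e-05 N, so 1.675 dyn = 1.675 * 1e-05 = 1.675e-05 N. Combine: 1.1895112e+09 J / 1.675e-05 N = 7.1015594e+13 m. 1 foot = 0.3048 m, so 7.1015594e+13 m = 7.1015594e+13 / 0.3048 = 2.3299079e+14 foot ≈ 2.33e+14 foot (4 s.f.).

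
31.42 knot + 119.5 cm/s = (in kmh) 62.49. Check: 1 knot = 0.51444444 m/s, so 31.42 knot = 31.42 * 0.51444444 = 16.163844 m/s. 1 cm/s = 0.01 m/s, so 119.5 cm/s = 119.5 * 0.01 = 1.195 m/s. Sum: 16.163844 + 1.195 = 17.358844 m/s. 1 kmh = 0.27777778 m/s, so 17.358844 m/s = 17.358844 / 0.27777778 = 62.49184 kmh ≈ 62.49 kmh (4 s.f.).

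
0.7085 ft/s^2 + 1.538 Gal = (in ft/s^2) 1 ft/s^2 = 0.3048 m/s^2, so 0.7085 ft/s^2 = 0.7085 * 0.3048 = 0.2159508 m/s^2. 1 Gal = 0.01 m/s^2, so 1.538 Gal = 1.538 * 0.01 = 0.01538 m/s^2. Sum: 0.2159508 + 0.01538 = 0.2313308 m/s^2. 1 ft/s^2 = 0.3048 m/s^2, so 0.2313308 m/s^2 = 0.2313308 / 0.3048 = 0.75895932 ft/s^2 ≈ 0.759 ft/s^2 (4 s.f.). Final answer: 0.759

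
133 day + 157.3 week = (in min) 1 day = 86400 s, so 133 day = 133 * 86400 = 11491200 s. 1 week = 604800 s, so 157.3 week = 157.3 * 604800 = 95135040 s. Sum: 11491200 + 95135040 = 1.0662624e+08 s. 1 min = 60 s, so 1.0662624e+08 s = 1.0662624e+08 / 60 = 1777104 min ≈ 1.777e+06 min (4 s.f.). Final answer: 1.777e+06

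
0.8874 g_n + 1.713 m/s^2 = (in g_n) 1 g_n = 9.80665 m/s^2, so 0.8874 g_n = 0.8874 * 9.80665 = 8.7024212 m/s^2. 1.713 m/s^2 is already in m/s^2. Sum: 8.7024212 + 1.713 = 10.415421 m/s^2. 1 g_n = 9.80665 m/s^2, so 10.415421 m/s^2 = 10.415421 / 9.80665 = 1.0620774 g_n ≈ 1.062 g_n (4 s.f.). Final answer: 1.062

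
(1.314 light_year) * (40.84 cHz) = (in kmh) 1 light_year = 9.4607305e+15 m, so 1.314 light_year = 1.314 * 9.4607305e+15 = 1.24314e+16 m. 1 cHz = 0.01 Hz, so 40.84 cHz = 40.84 * 0.01 = 0.4084 Hz. Combine: 1.24314e+16 m * 0.4084 Hz = 5.0769837e+15 m/s. 1 kmh = 0.27777778 m/s, so 5.0769837e+15 m/s = 5.0769837e+15 / 0.27777778 = 1.8277141e+16 kmh ≈ 1.828e+16 kmh (4 s.f.). Final answer: 1.828e+16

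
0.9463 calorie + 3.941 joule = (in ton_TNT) 1 calorie = 4.184 J, so 0.9463 calorie = 0.9463 * 4.184 = 3.9593192 J. 3.941 joule = 3.941 J. Sum: 3.9593192 + 3.941 = 7.9003192 J. 1 ton_TNT = 4.184e+09 J, so 7.9003192 J = 7.9003192 / 4.184e+09 = 1.8882216e-09 ton_TNT ≈ 1.888e-09 ton_TNT (4 s.f.). Final answer: 1.888e-09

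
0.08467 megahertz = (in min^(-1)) 1 megahertz = 1000000 Hz, so 0.08467 megahertz = 0.08467 * 1000000 = 84670 Hz. 1 min^(-1) = 0.016666667 Hz, so 84670 Hz = 84670 / 0.016666667 = 5080200 min^(-1) ≈ 5.08e+06 min^(-1) (4 s.f.). Final answer: 5.08e+06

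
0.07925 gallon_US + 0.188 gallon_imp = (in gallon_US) 0.305. Check: 1 gallon_US = 0.0037854118 m^3, so 0.07925 gallon_US = 0.07925 * 0.0037854118 = 0.00029999388 m^3. 1 gallon_imp = 0.00454609 m^3, so 0.188 gallon_imp = 0.188 * 0.00454609 = 0.00085466492 m^3. Sum: 0.00029999388 + 0.00085466492 = 0.0011546588 m^3. 1 gallon_US = 0.0037854118 m^3, so 0.0011546588 m^3 = 0.0011546588 / 0.0037854118 = 0.30502859 gallon_US ≈ 0.305 gallon_US (4 s.f.).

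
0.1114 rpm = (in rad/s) 1 rpm = 0.10471976 rad/s, so 0.1114 rpm = 0.1114 * 0.10471976 = 0.011665781 rad/s. Result: 0.011665781 rad/s ≈ 0.01167 rad/s (4 s.f.). Final answer: 0.01167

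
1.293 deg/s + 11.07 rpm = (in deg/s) 1 deg/s = 0.017453293 rad/s, so 1.293 deg/s = 1.293 * 0.017453293 = 0.022567107 rad/s. 1 rpm = 0.10471976 rad/s, so 11.07 rpm = 11.07 * 0.10471976 = 1.1592477 rad/s. Sum: 0.022567107 + 1.1592477 = 1.1818148 rad/s. 1 deg/s = 0.017453293 rad/s, so 1.1818148 rad/s = 1.1818148 / 0.017453293 = 67.713 deg/s ≈ 67.71 deg/s (4 s.f.). Final answer: 67.71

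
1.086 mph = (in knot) 0.9437. Check: 1 mph = 0.44704 m/s, so 1.086 mph = 1.086 * 0.44704 = 0.48548544 m/s. 1 knot = 0.51444444 m/s, so 0.48548544 m/s = 0.48548544 / 0.51444444 = 0.9437082 knot ≈ 0.9437 knot (4 s.f.).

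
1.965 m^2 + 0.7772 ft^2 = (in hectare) 1.965 m^2 is already in m^2. 1 ft^2 = 0.09290304 m^2, so 0.7772 ft^2 = 0.7772 * 0.09290304 = 0.072204243 m^2. Sum: 1.965 + 0.072204243 = 2.0372042 m^2. 1 hectare = 10000 m^2, so 2.0372042 m^2 = 2.0372042 / 10000 = 0.00020372042 hectare ≈ 0.0002037 hectare (4 s.f.). Final answer: 0.0002037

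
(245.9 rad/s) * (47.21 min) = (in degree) 245.9 rad/s is already in rad/s. 1 min = 60 s, so 47.21 min = 47.21 * 60 = 2832.6 s. Combine: 245.9 rad/s * 2832.6 s = 696536.34 rad. 1 degree = 0.017453293 rad, so 696536.34 rad = 696536.34 / 0.017453293 = 39908593 degree ≈ 3.991e+07 degree (4 s.f.). Final answer: 3.991e+07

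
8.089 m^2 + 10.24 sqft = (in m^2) 9.04. Check: 8.089 m^2 is already in m^2. 1 sqft = 0.09290304 m^2, so 10.24 sqft = 10.24 * 0.09290304 = 0.95132713 m^2. Sum: 8.089 + 0.95132713 = 9.0403271 m^2. Result: 9.0403271 m^2 ≈ 9.04 m^2 (4 s.f.).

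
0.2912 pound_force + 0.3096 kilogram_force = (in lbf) 1 pound_force = 4.4482216 N, so 0.2912 pound_force = 0.2912 * 4.4482216 = 1.2953221 N. 1 kilogram_force = 9.80665 N, so 0.3096 kilogram_force = 0.3096 * 9.80665 = 3.0361388 N. Sum: 1.2953221 + 3.0361388 = 4.331461 N. 1 lbf = 4.4482216 N, so 4.331461 N = 4.331461 / 4.4482216 = 0.97375116 lbf ≈ 0.9738 lbf (4 s.f.). Final answer: 0.9738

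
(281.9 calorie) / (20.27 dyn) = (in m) 1 calorie = 4.184 J, so 281.9 calorie = 281.9 * 4.184 = 1179.4696 J. 1 dyn = 1e-05 N, so 20.27 dyn = 20.27 * 1e-05 = 0.0002027 N. Combine: 1179.4696 J / 0.0002027 N = 5818794.3 m. Result: 5818794.3 m ≈ 5.819e+06 m (4 s.f.). Final answer: 5.819e+06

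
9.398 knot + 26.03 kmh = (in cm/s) 1207. Check: 1 knot = 0.51444444 m/s, so 9.398 knot = 9.398 * 0.51444444 = 4.8347489 m/s. 1 kmh = 0.27777778 m/s, so 26.03 kmh = 26.03 * 0.27777778 = 7.2305556 m/s. Sum: 4.8347489 + 7.2305556 = 12.065304 m/s. 1 cm/s = 0.01 m/s, so 12.065304 m/s = 12.065304 / 0.01 = 1206.5304 cm/s ≈ 1207 cm/s (4 s.f.).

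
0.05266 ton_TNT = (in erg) 2.203e+15. Check: 1 ton_TNT = 4.184e+09 J, so 0.05266 ton_TNT = 0.05266 * 4.184e+09 = 2.2032944e+08 J. 1 erg = 1e-07 J, so 2.2032944e+08 J = 2.2032944e+08 / 1e-07 = 2.2032944e+15 erg ≈ 2.203e+15 erg (4 s.f.).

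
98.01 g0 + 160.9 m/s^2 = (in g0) 114.4. Check: 1 g0 = 9.80665 m/s^2, so 98.01 g0 = 98.01 * 9.80665 = 961.14977 m/s^2. 160.9 m/s^2 is already in m/s^2. Sum: 961.14977 + 160.9 = 1122.0498 m/s^2. 1 g0 = 9.80665 m/s^2, so 1122.0498 m/s^2 = 1122.0498 / 9.80665 = 114.41723 g0 ≈ 114.4 g0 (4 s.f.).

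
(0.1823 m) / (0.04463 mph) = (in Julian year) 0.1823 m is already in m. 1 mph = 0.44704 m/s, so 0.04463 mph = 0.04463 * 0.44704 = 0.019951395 m/s. Combine: 0.1823 m / 0.019951395 m/s = 9.1372056 s. 1 Julian year = 31557600 s, so 9.1372056 s = 9.1372056 / 31557600 = 2.8954057e-07 Julian year ≈ 2.895e-07 Julian year (4 s.f.). Final answer: 2.895e-07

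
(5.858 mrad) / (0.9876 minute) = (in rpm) 0.000944. Check: 1 mrad = 0.001 rad, so 5.858 mrad = 5.858 * 0.001 = 0.005858 rad. 1 minute = 60 s, so 0.9876 minute = 0.9876 * 60 = 59.256 s. Combine: 0.005858 rad / 59.256 s = 9.8859187e-05 rad/s. 1 rpm = 0.10471976 rad/s, so 9.8859187e-05 rad/s = 9.8859187e-05 / 0.10471976 = 0.0009440357 rpm ≈ 0.000944 rpm (4 s.f.).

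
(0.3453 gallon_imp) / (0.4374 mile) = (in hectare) 1 gallon_imp = 0.00454609 m^3, so 0.3453 gallon_imp = 0.3453 * 0.00454609 = 0.0015697649 m^3. 1 mile = 1609.344 m, so 0.4374 mile = 0.4374 * 1609.344 = 703.92707 m. Combine: 0.0015697649 m^3 / 703.92707 m = 2.2300107e-06 m^2. 1 hectare = 10000 m^2, so 2.2300107e-06 m^2 = 2.2300107e-06 / 10000 = 2.2300107e-10 hectare ≈ 2.23e-10 hectare (4 s.f.). Final answer: 2.23e-10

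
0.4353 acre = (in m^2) 1762. Check: 1 acre = 4046.8564 m^2, so 0.4353 acre = 0.4353 * 4046.8564 = 1761.5966 m^2. Result: 1761.5966 m^2 ≈ 1762 m^2 (4 s.f.).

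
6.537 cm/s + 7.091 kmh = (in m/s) 1 cm/s = 0.01 m/s, so 6.537 cm/s = 6.537 * 0.01 = 0.06537 m/s. 1 kmh = 0.27777778 m/s, so 7.091 kmh = 7.091 * 0.27777778 = 1.9697222 m/s. Sum: 0.06537 + 1.9697222 = 2.0350922 m/s. Result: 2.0350922 m/s ≈ 2.035 m/s (4 s.f.). Final answer: 2.035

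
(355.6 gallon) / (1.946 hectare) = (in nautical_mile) 3.735e-08. Check: 1 gallon = 0.0037854118 m^3, so 355.6 gallon = 355.6 * 0.0037854118 = 1.3460924 m^3. 1 hectare = 10000 m^2, so 1.946 hectare = 1.946 * 10000 = 19460 m^2. Combine: 1.3460924 m^3 / 19460 m^2 = 6.9172273e-05 m. 1 nautical_mile = 1852 m, so 6.9172273e-05 m = 6.9172273e-05 / 1852 = 3.7350039e-08 nautical_mile ≈ 3.735e-08 nautical_mile (4 s.f.).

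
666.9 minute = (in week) 1 minute = 60 s, so 666.9 minute = 666.9 * 60 = 40014 s. 1 week = 604800 s, so 40014 s = 40014 / 604800 = 0.066160714 week ≈ 0.06616 week (4 s.f.). Final answer: 0.06616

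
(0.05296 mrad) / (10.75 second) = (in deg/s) 1 mrad = 0.001 rad, so 0.05296 mrad = 0.05296 * 0.001 = 5.296e-05 rad. 10.75 second = 10.75 s. Combine: 5.296e-05 rad / 10.75 s = 4.9265116e-06 rad/s. 1 deg/s = 0.017453293 rad/s, so 4.9265116e-06 rad/s = 4.9265116e-06 / 0.017453293 = 0.00028226832 deg/s ≈ 0.0002823 deg/s (4 s.f.). Final answer: 0.0002823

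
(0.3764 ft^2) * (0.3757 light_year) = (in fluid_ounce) 4.203e+18. Check: 1 ft^2 = 0.09290304 m^2, so 0.3764 ft^2 = 0.3764 * 0.09290304 = 0.034968704 m^2. 1 light_year = 9.4607305e+15 m, so 0.3757 light_year = 0.3757 * 9.4607305e+15 = 3.5543964e+15 m. Combine: 0.034968704 m^2 * 3.5543964e+15 m = 1.2429264e+14 m^3. 1 fluid_ounce = 2.957353e-05 m^3, so 1.2429264e+14 m^3 = 1.2429264e+14 / 2.957353e-05 = 4.2028341e+18 fluid_ounce ≈ 4.203e+18 fluid_ounce (4 s.f.).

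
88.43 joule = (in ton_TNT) 88.43 joule = 88.43 J. 1 ton_TNT = 4.184e+09 J, so 88.43 J = 88.43 / 4.184e+09 = 2.1135277e-08 ton_TNT ≈ 2.114e-08 ton_TNT (4 s.f.). Final answer: 2.114e-08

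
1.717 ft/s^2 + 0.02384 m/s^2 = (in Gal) 54.72. Check: 1 ft/s^2 = 0.3048 m/s^2, so 1.717 ft/s^2 = 1.717 * 0.3048 = 0.5233416 m/s^2. 0.02384 m/s^2 is already in m/s^2. Sum: 0.5233416 + 0.02384 = 0.5471816 m/s^2. 1 Gal = 0.01 m/s^2, so 0.5471816 m/s^2 = 0.5471816 / 0.01 = 54.71816 Gal ≈ 54.72 Gal (4 s.f.).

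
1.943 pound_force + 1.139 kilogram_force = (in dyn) 1 pound_force = 4.4482216 N, so 1.943 pound_force = 1.943 * 4.4482216 = 8.6428946 N. 1 kilogram_force = 9.80665 N, so 1.139 kilogram_force = 1.139 * 9.80665 = 11.169774 N. Sum: 8.6428946 + 11.169774 = 19.812669 N. 1 dyn = 1e-05 N, so 19.812669 N = 19.812669 / 1e-05 = 1981266.9 dyn ≈ 1.981e+06 dyn (4 s.f.). Final answer: 1.981e+06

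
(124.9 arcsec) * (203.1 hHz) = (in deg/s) 1 arcsec = 4.8481368e-06 rad, so 124.9 arcsec = 124.9 * 4.8481368e-06 = 0.00060553229 rad. 1 hHz = 100 Hz, so 203.1 hHz = 203.1 * 100 = 20310 Hz. Combine: 0.00060553229 rad * 20310 Hz = 12.298361 rad/s. 1 deg/s = 0.017453293 rad/s, so 12.298361 rad/s = 12.298361 / 0.017453293 = 704.64417 deg/s ≈ 704.6 deg/s (4 s.f.). Final answer: 704.6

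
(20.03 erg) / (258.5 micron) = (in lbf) 0.001742. Check: 1 erg = 1e-07 J, so 20.03 erg = 20.03 * 1e-07 = 2.003e-06 J. 1 micron = 1e-06 m, so 258.5 micron = 258.5 * 1e-06 = 0.0002585 m. Combine: 2.003e-06 J / 0.0002585 m = 0.0077485493 N. 1 lbf = 4.4482216 N, so 0.0077485493 N = 0.0077485493 / 4.4482216 = 0.0017419432 lbf ≈ 0.001742 lbf (4 s.f.).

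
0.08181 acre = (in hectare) 1 acre = 4046.8564 m^2, so 0.08181 acre = 0.08181 * 4046.8564 = 331.07332 m^2. 1 hectare = 10000 m^2, so 331.07332 m^2 = 331.07332 / 10000 = 0.033107332 hectare ≈ 0.03311 hectare (4 s.f.). Final answer: 0.03311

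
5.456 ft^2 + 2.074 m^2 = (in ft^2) 27.78. Check: 1 ft^2 = 0.09290304 m^2, so 5.456 ft^2 = 5.456 * 0.09290304 = 0.50687899 m^2. 2.074 m^2 is already in m^2. Sum: 0.50687899 + 2.074 = 2.580879 m^2. 1 ft^2 = 0.09290304 m^2, so 2.580879 m^2 = 2.580879 / 0.09290304 = 27.78035 ft^2 ≈ 27.78 ft^2 (4 s.f.).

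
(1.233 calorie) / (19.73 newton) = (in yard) 0.286. Check: 1 calorie = 4.184 J, so 1.233 calorie = 1.233 * 4.184 = 5.158872 J. 19.73 newton = 19.73 N. Combine: 5.158872 J / 19.73 N = 0.26147349 m. 1 yard = 0.9144 m, so 0.26147349 m = 0.26147349 / 0.9144 = 0.28595089 yard ≈ 0.286 yard (4 s.f.).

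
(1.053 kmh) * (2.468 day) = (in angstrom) 1 kmh = 0.27777778 m/s, so 1.053 kmh = 1.053 * 0.27777778 = 0.2925 m/s. 1 day = 86400 s, so 2.468 day = 2.468 * 86400 = 213235.2 s. Combine: 0.2925 m/s * 213235.2 s = 62371.296 m. 1 angstrom = 1e-10 m, so 62371.296 m = 62371.296 / 1e-10 = 6.2371296e+14 angstrom ≈ 6.237e+14 angstrom (4 s.f.). Final answer: 6.237e+14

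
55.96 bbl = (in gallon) 1 bbl = 0.15898729 m^3, so 55.96 bbl = 55.96 * 0.15898729 = 8.896929 m^3. 1 gallon = 0.0037854118 m^3, so 8.896929 m^3 = 8.896929 / 0.0037854118 = 2350.32 gallon ≈ 2350 gallon (4 s.f.). Final answer: 2350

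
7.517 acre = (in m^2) 3.042e+04. Check: 1 acre = 4046.8564 m^2, so 7.517 acre = 7.517 * 4046.8564 = 30420.22 m^2. Result: 30420.22 m^2 ≈ 3.042e+04 m^2 (4 s.f.).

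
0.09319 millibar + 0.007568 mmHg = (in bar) 0.0001033. Check: 1 millibar = 100 Pa, so 0.09319 millibar = 0.09319 * 100 = 9.319 Pa. 1 mmHg = 133.32237 Pa, so 0.007568 mmHg = 0.007568 * 133.32237 = 1.0089837 Pa. Sum: 9.319 + 1.0089837 = 10.327984 Pa. 1 bar = 100000 Pa, so 10.327984 Pa = 10.327984 / 100000 = 0.00010327984 bar ≈ 0.0001033 bar (4 s.f.).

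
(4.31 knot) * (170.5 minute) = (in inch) 8.93e+05. Check: 1 knot = 0.51444444 m/s, so 4.31 knot = 4.31 * 0.51444444 = 2.2172556 m/s. 1 minute = 60 s, so 170.5 minute = 170.5 * 60 = 10230 s. Combine: 2.2172556 m/s * 10230 s = 22682.524 m. 1 inch = 0.0254 m, so 22682.524 m = 22682.524 / 0.0254 = 893012.77 inch ≈ 8.93e+05 inch (4 s.f.).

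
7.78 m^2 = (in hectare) 0.000778. Check: 1 hectare = 10000 m^2, so 7.78 m^2 = 7.78 / 10000 = 0.000778 hectare.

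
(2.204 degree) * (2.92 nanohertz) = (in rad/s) 1 degree = 0.017453293 rad, so 2.204 degree = 2.204 * 0.017453293 = 0.038467057 rad. 1 nanohertz = 1e-09 Hz, so 2.92 nanohertz = 2.92 * 1e-09 = 2.92e-09 Hz. Combine: 0.038467057 rad * 2.92e-09 Hz = 1.1232381e-10 rad/s. Result: 1.1232381e-10 rad/s ≈ 1.123e-10 rad/s (4 s.f.). Final answer: 1.123e-10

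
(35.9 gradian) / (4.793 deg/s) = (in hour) 0.001873. Check: 1 gradian = 0.015707963 rad, so 35.9 gradian = 35.9 * 0.015707963 = 0.56391588 rad. 1 deg/s = 0.017453293 rad/s, so 4.793 deg/s = 4.793 * 0.017453293 = 0.083653631 rad/s. Combine: 0.56391588 rad / 0.083653631 rad/s = 6.7410807 s. 1 hour = 3600 s, so 6.7410807 s = 6.7410807 / 3600 = 0.0018725224 hour ≈ 0.001873 hour (4 s.f.).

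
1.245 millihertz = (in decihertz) 1 millihertz = 0.001 Hz, so 1.245 millihertz = 1.245 * 0.001 = 0.001245 Hz. 1 decihertz = 0.1 Hz, so 0.001245 Hz = 0.001245 / 0.1 = 0.01245 decihertz. Final answer: 0.01245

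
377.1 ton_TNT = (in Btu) 1.495e+09. Check: 1 ton_TNT = 4.184e+09 J, so 377.1 ton_TNT = 377.1 * 4.184e+09 = 1.5777864e+12 J. 1 Btu = 1055.0559 J, so 1.5777864e+12 J = 1.5777864e+12 / 1055.0559 = 1.495453e+09 Btu ≈ 1.495e+09 Btu (4 s.f.).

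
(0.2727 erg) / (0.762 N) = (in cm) 1 erg = 1e-07 J, so 0.2727 erg = 0.2727 * 1e-07 = 2.727e-08 J. 0.762 N is already in N. Combine: 2.727e-08 J / 0.762 N = 3.5787402e-08 m. 1 cm = 0.01 m, so 3.5787402e-08 m = 3.5787402e-08 / 0.01 = 3.5787402e-06 cm ≈ 3.579e-06 cm (4 s.f.). Final answer: 3.579e-06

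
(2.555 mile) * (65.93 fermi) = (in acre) 1 mile = 1609.344 m, so 2.555 mile = 2.555 * 1609.344 = 4111.8739 m. 1 fermi = 1e-15 m, so 65.93 fermi = 65.93 * 1e-15 = 6.593e-14 m. Combine: 4111.8739 m * 6.593e-14 m = 2.7109585e-10 m^2. 1 acre = 4046.8564 m^2, so 2.7109585e-10 m^2 = 2.7109585e-10 / 4046.8564 = 6.6989243e-14 acre ≈ 6.699e-14 acre (4 s.f.). Final answer: 6.699e-14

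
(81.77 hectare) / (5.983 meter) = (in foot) 1 hectare = 10000 m^2, so 81.77 hectare = 81.77 * 10000 = 817700 m^2. 5.983 meter = 5.983 m. Combine: 817700 m^2 / 5.983 m = 136670.57 m. 1 foot = 0.3048 m, so 136670.57 m = 136670.57 / 0.3048 = 448394.25 foot ≈ 4.484e+05 foot (4 s.f.). Final answer: 4.484e+05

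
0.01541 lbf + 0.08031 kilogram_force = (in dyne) 8.561e+04. Check: 1 lbf = 4.4482216 N, so 0.01541 lbf = 0.01541 * 4.4482216 = 0.068547095 N. 1 kilogram_force = 9.80665 N, so 0.08031 kilogram_force = 0.08031 * 9.80665 = 0.78757206 N. Sum: 0.068547095 + 0.78757206 = 0.85611916 N. 1 dyne = 1e-05 N, so 0.85611916 N = 0.85611916 / 1e-05 = 85611.916 dyne ≈ 8.561e+04 dyne (4 s.f.).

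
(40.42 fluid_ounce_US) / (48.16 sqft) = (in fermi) 1 fluid_ounce_US = 2.957353e-05 m^3, so 40.42 fluid_ounce_US = 40.42 * 2.957353e-05 = 0.0011953621 m^3. 1 sqft = 0.09290304 m^2, so 48.16 sqft = 48.16 * 0.09290304 = 4.4742104 m^2. Combine: 0.0011953621 m^3 / 4.4742104 m^2 = 0.00026716715 m. 1 fermi = 1e-15 m, so 0.00026716715 m = 0.00026716715 / 1e-15 = 2.6716715e+11 fermi ≈ 2.672e+11 fermi (4 s.f.). Final answer: 2.672e+11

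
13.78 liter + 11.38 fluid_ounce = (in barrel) 0.08879. Check: 1 liter = 0.001 m^3, so 13.78 liter = 13.78 * 0.001 = 0.01378 m^3. 1 fluid_ounce = 2.957353e-05 m^3, so 11.38 fluid_ounce = 11.38 * 2.957353e-05 = 0.00033654677 m^3. Sum: 0.01378 + 0.00033654677 = 0.014116547 m^3. 1 barrel = 0.15898729 m^3, so 0.014116547 m^3 = 0.014116547 / 0.15898729 = 0.088790408 barrel ≈ 0.08879 barrel (4 s.f.).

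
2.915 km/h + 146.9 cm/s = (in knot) 1 km/h = 0.27777778 m/s, so 2.915 km/h = 2.915 * 0.27777778 = 0.80972222 m/s. 1 cm/s = 0.01 m/s, so 146.9 cm/s = 146.9 * 0.01 = 1.469 m/s. Sum: 0.80972222 + 1.469 = 2.2787222 m/s. 1 knot = 0.51444444 m/s, so 2.2787222 m/s = 2.2787222 / 0.51444444 = 4.4294816 knot ≈ 4.429 knot (4 s.f.). Final answer: 4.429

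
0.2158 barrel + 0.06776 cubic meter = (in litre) 1 barrel = 0.15898729 m^3, so 0.2158 barrel = 0.2158 * 0.15898729 = 0.034309458 m^3. 0.06776 cubic meter = 0.06776 m^3. Sum: 0.034309458 + 0.06776 = 0.10206946 m^3. 1 litre = 0.001 m^3, so 0.10206946 m^3 = 0.10206946 / 0.001 = 102.06946 litre ≈ 102.1 litre (4 s.f.). Final answer: 102.1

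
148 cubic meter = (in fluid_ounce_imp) 148 cubic meter = 148 m^3. 1 fluid_ounce_imp = 2.8413063e-05 m^3, so 148 m^3 = 148 / 2.8413063e-05 = 5208871.8 fluid_ounce_imp ≈ 5.209e+06 fluid_ounce_imp (4 s.f.). Final answer: 5.209e+06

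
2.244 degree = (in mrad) 1 degree = 0.017453293 rad, so 2.244 degree = 2.244 * 0.017453293 = 0.039165188 rad. 1 mrad = 0.001 rad, so 0.039165188 rad = 0.039165188 / 0.001 = 39.165188 mrad ≈ 39.17 mrad (4 s.f.). Final answer: 39.17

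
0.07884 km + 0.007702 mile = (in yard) 99.78. Check: 1 km = 1000 m, so 0.07884 km = 0.07884 * 1000 = 78.84 m. 1 mile = 1609.344 m, so 0.007702 mile = 0.007702 * 1609.344 = 12.395167 m. Sum: 78.84 + 12.395167 = 91.235167 m. 1 yard = 0.9144 m, so 91.235167 m = 91.235167 / 0.9144 = 99.775992 yard ≈ 99.78 yard (4 s.f.).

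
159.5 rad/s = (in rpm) 1523. Check: 1 rpm = 0.10471976 rad/s, so 159.5 rad/s = 159.5 / 0.10471976 = 1523.1128 rpm ≈ 1523 rpm (4 s.f.).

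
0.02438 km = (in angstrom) 1 km = 1000 m, so 0.02438 km = 0.02438 * 1000 = 24.38 m. 1 angstrom = 1e-10 m, so 24.38 m = 24.38 / 1e-10 = 2.438e+11 angstrom. Final answer: 2.438e+11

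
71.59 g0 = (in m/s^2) 1 g0 = 9.80665 m/s^2, so 71.59 g0 = 71.59 * 9.80665 = 702.05807 m/s^2. Result: 702.05807 m/s^2 ≈ 702.1 m/s^2 (4 s.f.). Final answer: 702.1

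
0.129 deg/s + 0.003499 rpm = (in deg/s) 0.15. Check: 1 deg/s = 0.017453293 rad/s, so 0.129 deg/s = 0.129 * 0.017453293 = 0.0022514747 rad/s. 1 rpm = 0.10471976 rad/s, so 0.003499 rpm = 0.003499 * 0.10471976 = 0.00036641442 rad/s. Sum: 0.0022514747 + 0.00036641442 = 0.0026178892 rad/s. 1 deg/s = 0.017453293 rad/s, so 0.0026178892 rad/s = 0.0026178892 / 0.017453293 = 0.149994 deg/s ≈ 0.15 deg/s (4 s.f.).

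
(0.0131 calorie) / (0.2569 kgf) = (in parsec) 1 calorie = 4.184 J, so 0.0131 calorie = 0.0131 * 4.184 = 0.0548104 J. 1 kgf = 9.80665 N, so 0.2569 kgf = 0.2569 * 9.80665 = 2.5193284 N. Combine: 0.0548104 J / 2.5193284 N = 0.021755957 m. 1 parsec = 3.0856776e+16 m, so 0.021755957 m = 0.021755957 / 3.0856776e+16 = 7.0506255e-19 parsec ≈ 7.051e-19 parsec (4 s.f.). Final answer: 7.051e-19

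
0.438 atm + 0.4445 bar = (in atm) 0.8767. Check: 1 atm = 101325 Pa, so 0.438 atm = 0.438 * 101325 = 44380.35 Pa. 1 bar = 100000 Pa, so 0.4445 bar = 0.4445 * 100000 = 44450 Pa. Sum: 44380.35 + 44450 = 88830.35 Pa. 1 atm = 101325 Pa, so 88830.35 Pa = 88830.35 / 101325 = 0.87668739 atm ≈ 0.8767 atm (4 s.f.).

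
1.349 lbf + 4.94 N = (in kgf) 1.116. Check: 1 lbf = 4.4482216 N, so 1.349 lbf = 1.349 * 4.4482216 = 6.000651 N. 4.94 N is already in N. Sum: 6.000651 + 4.94 = 10.940651 N. 1 kgf = 9.80665 N, so 10.940651 N = 10.940651 / 9.80665 = 1.1156359 kgf ≈ 1.116 kgf (4 s.f.).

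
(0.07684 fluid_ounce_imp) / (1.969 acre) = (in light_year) 2.896e-26. Check: 1 fluid_ounce_imp = 2.8413063e-05 m^3, so 0.07684 fluid_ounce_imp = 0.07684 * 2.8413063e-05 = 2.1832597e-06 m^3. 1 acre = 4046.8564 m^2, so 1.969 acre = 1.969 * 4046.8564 = 7968.2603 m^2. Combine: 2.1832597e-06 m^3 / 7968.2603 m^2 = 2.7399453e-10 m. 1 light_year = 9.4607305e+15 m, so 2.7399453e-10 m = 2.7399453e-10 / 9.4607305e+15 = 2.8961245e-26 light_year ≈ 2.896e-26 light_year (4 s.f.).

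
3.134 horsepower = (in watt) 2337. Check: 1 horsepower = 745.69987 W, so 3.134 horsepower = 3.134 * 745.69987 = 2337.0234 W. 2337.0234 W = 2337.0234 watt ≈ 2337 watt (4 s.f.).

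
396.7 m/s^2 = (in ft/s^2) 1302. Check: 1 ft/s^2 = 0.3048 m/s^2, so 396.7 m/s^2 = 396.7 / 0.3048 = 1301.5092 ft/s^2 ≈ 1302 ft/s^2 (4 s.f.).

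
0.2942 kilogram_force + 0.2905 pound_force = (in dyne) 1 kilogram_force = 9.80665 N, so 0.2942 kilogram_force = 0.2942 * 9.80665 = 2.8851164 N. 1 pound_force = 4.4482216 N, so 0.2905 pound_force = 0.2905 * 4.4482216 = 1.2922084 N. Sum: 2.8851164 + 1.2922084 = 4.1773248 N. 1 dyne = 1e-05 N, so 4.1773248 N = 4.1773248 / 1e-05 = 417732.48 dyne ≈ 4.177e+05 dyne (4 s.f.). Final answer: 4.177e+05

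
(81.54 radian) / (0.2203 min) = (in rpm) 58.91. Check: 81.54 radian = 81.54 rad. 1 min = 60 s, so 0.2203 min = 0.2203 * 60 = 13.218 s. Combine: 81.54 rad / 13.218 s = 6.1688606 rad/s. 1 rpm = 0.10471976 rad/s, so 6.1688606 rad/s = 6.1688606 / 0.10471976 = 58.90828 rpm ≈ 58.91 rpm (4 s.f.).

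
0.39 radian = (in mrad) 0.39 radian = 0.39 rad. 1 mrad = 0.001 rad, so 0.39 rad = 0.39 / 0.001 = 390 mrad. Final answer: 390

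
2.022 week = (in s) 1 week = 604800 s, so 2.022 week = 2.022 * 604800 = 1222905.6 s. Result: 1222905.6 s ≈ 1.223e+06 s (4 s.f.). Final answer: 1.223e+06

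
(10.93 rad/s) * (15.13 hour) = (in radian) 10.93 rad/s is already in rad/s. 1 hour = 3600 s, so 15.13 hour = 15.13 * 3600 = 54468 s. Combine: 10.93 rad/s * 54468 s = 595335.24 rad. 595335.24 rad = 595335.24 radian ≈ 5.953e+05 radian (4 s.f.). Final answer: 5.953e+05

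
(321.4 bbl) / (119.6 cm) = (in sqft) 459.9. Check: 1 bbl = 0.15898729 m^3, so 321.4 bbl = 321.4 * 0.15898729 = 51.098517 m^3. 1 cm = 0.01 m, so 119.6 cm = 119.6 * 0.01 = 1.196 m. Combine: 51.098517 m^3 / 1.196 m = 42.724512 m^2. 1 sqft = 0.09290304 m^2, so 42.724512 m^2 = 42.724512 / 0.09290304 = 459.88282 sqft ≈ 459.9 sqft (4 s.f.).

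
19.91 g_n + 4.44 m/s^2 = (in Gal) 1 g_n = 9.80665 m/s^2, so 19.91 g_n = 19.91 * 9.80665 = 195.2504 m/s^2. 4.44 m/s^2 is already in m/s^2. Sum: 195.2504 + 4.44 = 199.6904 m/s^2. 1 Gal = 0.01 m/s^2, so 199.6904 m/s^2 = 199.6904 / 0.01 = 19969.04 Gal ≈ 1.997e+04 Gal (4 s.f.). Final answer: 1.997e+04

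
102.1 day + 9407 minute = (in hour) 2607. Check: 1 day = 86400 s, so 102.1 day = 102.1 * 86400 = 8821440 s. 1 minute = 60 s, so 9407 minute = 9407 * 60 = 564420 s. Sum: 8821440 + 564420 = 9385860 s. 1 hour = 3600 s, so 9385860 s = 9385860 / 3600 = 2607.1833 hour ≈ 2607 hour (4 s.f.).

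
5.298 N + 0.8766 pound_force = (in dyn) 9.197e+05. Check: 5.298 N is already in N. 1 pound_force = 4.4482216 N, so 0.8766 pound_force = 0.8766 * 4.4482216 = 3.8993111 N. Sum: 5.298 + 3.8993111 = 9.1973111 N. 1 dyn = 1e-05 N, so 9.1973111 N = 9.1973111 / 1e-05 = 919731.11 dyn ≈ 9.197e+05 dyn (4 s.f.).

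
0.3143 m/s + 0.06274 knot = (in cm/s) 0.3143 m/s is already in m/s. 1 knot = 0.51444444 m/s, so 0.06274 knot = 0.06274 * 0.51444444 = 0.032276244 m/s. Sum: 0.3143 + 0.032276244 = 0.34657624 m/s. 1 cm/s = 0.01 m/s, so 0.34657624 m/s = 0.34657624 / 0.01 = 34.657624 cm/s ≈ 34.66 cm/s (4 s.f.). Final answer: 34.66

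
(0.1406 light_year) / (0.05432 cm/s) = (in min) 1 light_year = 9.4607305e+15 m, so 0.1406 light_year = 0.1406 * 9.4607305e+15 = 1.3301787e+15 m. 1 cm/s = 0.01 m/s, so 0.05432 cm/s = 0.05432 * 0.01 = 0.0005432 m/s. Combine: 1.3301787e+15 m / 0.0005432 m/s = 2.4487826e+18 s. 1 min = 60 s, so 2.4487826e+18 s = 2.4487826e+18 / 60 = 4.0813043e+16 min ≈ 4.081e+16 min (4 s.f.). Final answer: 4.081e+16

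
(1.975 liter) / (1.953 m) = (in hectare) 1 liter = 0.001 m^3, so 1.975 liter = 1.975 * 0.001 = 0.001975 m^3. 1.953 m is already in m. Combine: 0.001975 m^3 / 1.953 m = 0.0010112647 m^2. 1 hectare = 10000 m^2, so 0.0010112647 m^2 = 0.0010112647 / 10000 = 1.0112647e-07 hectare ≈ 1.011e-07 hectare (4 s.f.). Final answer: 1.011e-07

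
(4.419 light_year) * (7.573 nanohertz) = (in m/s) 1 light_year = 9.4607305e+15 m, so 4.419 light_year = 4.419 * 9.4607305e+15 = 4.1806968e+16 m. 1 nanohertz = 1e-09 Hz, so 7.573 nanohertz = 7.573 * 1e-09 = 7.573e-09 Hz. Combine: 4.1806968e+16 m * 7.573e-09 Hz = 3.1660417e+08 m/s. Result: 3.1660417e+08 m/s ≈ 3.166e+08 m/s (4 s.f.). Final answer: 3.166e+08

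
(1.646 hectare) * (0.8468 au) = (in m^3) 2.085e+15. Check: 1 hectare = 10000 m^2, so 1.646 hectare = 1.646 * 10000 = 16460 m^2. 1 au = 1.4959787e+11 m, so 0.8468 au = 0.8468 * 1.4959787e+11 = 1.2667948e+11 m. Combine: 16460 m^2 * 1.2667948e+11 m = 2.0851442e+15 m^3. Result: 2.0851442e+15 m^3 ≈ 2.085e+15 m^3 (4 s.f.).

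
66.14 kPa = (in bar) 1 kPa = 1000 Pa, so 66.14 kPa = 66.14 * 1000 = 66140 Pa. 1 bar = 100000 Pa, so 66140 Pa = 66140 / 100000 = 0.6614 bar. Final answer: 0.6614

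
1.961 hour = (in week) 0.01167. Check: 1 hour = 3600 s, so 1.961 hour = 1.961 * 3600 = 7059.6 s. 1 week = 604800 s, so 7059.6 s = 7059.6 / 604800 = 0.011672619 week ≈ 0.01167 week (4 s.f.).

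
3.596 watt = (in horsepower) 0.004822. Check: 3.596 watt = 3.596 W. 1 horsepower = 745.69987 W, so 3.596 W = 3.596 / 745.69987 = 0.0048223154 horsepower ≈ 0.004822 horsepower (4 s.f.).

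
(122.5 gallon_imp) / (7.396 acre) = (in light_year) 1.967e-21. Check: 1 gallon_imp = 0.00454609 m^3, so 122.5 gallon_imp = 122.5 * 0.00454609 = 0.55689603 m^3. 1 acre = 4046.8564 m^2, so 7.396 acre = 7.396 * 4046.8564 = 29930.55 m^2. Combine: 0.55689603 m^3 / 29930.55 m^2 = 1.8606274e-05 m. 1 light_year = 9.4607305e+15 m, so 1.8606274e-05 m = 1.8606274e-05 / 9.4607305e+15 = 1.9666847e-21 light_year ≈ 1.967e-21 light_year (4 s.f.).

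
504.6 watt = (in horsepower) 0.6767. Check: 504.6 watt = 504.6 W. 1 horsepower = 745.69987 W, so 504.6 W = 504.6 / 745.69987 = 0.67667975 horsepower ≈ 0.6767 horsepower (4 s.f.).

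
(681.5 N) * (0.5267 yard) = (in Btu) 0.3111. Check: 681.5 N is already in N. 1 yard = 0.9144 m, so 0.5267 yard = 0.5267 * 0.9144 = 0.48161448 m. Combine: 681.5 N * 0.48161448 m = 328.22027 J. 1 Btu = 1055.0559 J, so 328.22027 J = 328.22027 / 1055.0559 = 0.31109279 Btu ≈ 0.3111 Btu (4 s.f.).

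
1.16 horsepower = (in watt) 1 horsepower = 745.69987 W, so 1.16 horsepower = 1.16 * 745.69987 = 865.01185 W. 865.01185 W = 865.01185 watt ≈ 865 watt (4 s.f.). Final answer: 865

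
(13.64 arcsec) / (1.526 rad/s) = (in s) 4.333e-05. Check: 1 arcsec = 4.8481368e-06 rad, so 13.64 arcsec = 13.64 * 4.8481368e-06 = 6.6128586e-05 rad. 1.526 rad/s is already in rad/s. Combine: 6.6128586e-05 rad / 1.526 rad/s = 4.3334591e-05 s. Result: 4.3334591e-05 s ≈ 4.333e-05 s (4 s.f.).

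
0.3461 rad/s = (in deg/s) 1 deg/s = 0.017453293 rad/s, so 0.3461 rad/s = 0.3461 / 0.017453293 = 19.830069 deg/s ≈ 19.83 deg/s (4 s.f.). Final answer: 19.83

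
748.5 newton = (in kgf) 76.33. Check: 748.5 newton = 748.5 N. 1 kgf = 9.80665 N, so 748.5 N = 748.5 / 9.80665 = 76.325759 kgf ≈ 76.33 kgf (4 s.f.).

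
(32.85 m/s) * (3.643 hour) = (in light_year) 4.554e-11. Check: 32.85 m/s is already in m/s. 1 hour = 3600 s, so 3.643 hour = 3.643 * 3600 = 13114.8 s. Combine: 32.85 m/s * 13114.8 s = 430821.18 m. 1 light_year = 9.4607305e+15 m, so 430821.18 m = 430821.18 / 9.4607305e+15 = 4.5537835e-11 light_year ≈ 4.554e-11 light_year (4 s.f.).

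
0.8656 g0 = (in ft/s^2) 27.85. Check: 1 g0 = 9.80665 m/s^2, so 0.8656 g0 = 0.8656 * 9.80665 = 8.4886362 m/s^2. 1 ft/s^2 = 0.3048 m/s^2, so 8.4886362 m/s^2 = 8.4886362 / 0.3048 = 27.849856 ft/s^2 ≈ 27.85 ft/s^2 (4 s.f.).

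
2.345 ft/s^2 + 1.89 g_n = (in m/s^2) 1 ft/s^2 = 0.3048 m/s^2, so 2.345 ft/s^2 = 2.345 * 0.3048 = 0.714756 m/s^2. 1 g_n = 9.80665 m/s^2, so 1.89 g_n = 1.89 * 9.80665 = 18.534568 m/s^2. Sum: 0.714756 + 18.534568 = 19.249325 m/s^2. Result: 19.249325 m/s^2 ≈ 19.25 m/s^2 (4 s.f.). Final answer: 19.25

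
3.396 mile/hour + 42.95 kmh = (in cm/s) 1 mile/hour = 0.44704 m/s, so 3.396 mile/hour = 3.396 * 0.44704 = 1.5181478 m/s. 1 kmh = 0.27777778 m/s, so 42.95 kmh = 42.95 * 0.27777778 = 11.930556 m/s. Sum: 1.5181478 + 11.930556 = 13.448703 m/s. 1 cm/s = 0.01 m/s, so 13.448703 m/s = 13.448703 / 0.01 = 1344.8703 cm/s ≈ 1345 cm/s (4 s.f.). Final answer: 1345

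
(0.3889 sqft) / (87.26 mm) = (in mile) 0.0002573. Check: 1 sqft = 0.09290304 m^2, so 0.3889 sqft = 0.3889 * 0.09290304 = 0.036129992 m^2. 1 mm = 0.001 m, so 87.26 mm = 87.26 * 0.001 = 0.08726 m. Combine: 0.036129992 m^2 / 0.08726 m = 0.41404988 m. 1 mile = 1609.344 m, so 0.41404988 m = 0.41404988 / 1609.344 = 0.00025727867 mile ≈ 0.0002573 mile (4 s.f.).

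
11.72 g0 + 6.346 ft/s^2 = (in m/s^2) 1 g0 = 9.80665 m/s^2, so 11.72 g0 = 11.72 * 9.80665 = 114.93394 m/s^2. 1 ft/s^2 = 0.3048 m/s^2, so 6.346 ft/s^2 = 6.346 * 0.3048 = 1.9342608 m/s^2. Sum: 114.93394 + 1.9342608 = 116.8682 m/s^2. Result: 116.8682 m/s^2 ≈ 116.9 m/s^2 (4 s.f.). Final answer: 116.9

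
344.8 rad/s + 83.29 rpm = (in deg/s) 344.8 rad/s is already in rad/s. 1 rpm = 0.10471976 rad/s, so 83.29 rpm = 83.29 * 0.10471976 = 8.7221084 rad/s. Sum: 344.8 + 8.7221084 = 353.52211 rad/s. 1 deg/s = 0.017453293 rad/s, so 353.52211 rad/s = 353.52211 / 0.017453293 = 20255.325 deg/s ≈ 2.026e+04 deg/s (4 s.f.). Final answer: 2.026e+04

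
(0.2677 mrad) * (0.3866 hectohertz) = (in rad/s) 0.01035. Check: 1 mrad = 0.001 rad, so 0.2677 mrad = 0.2677 * 0.001 = 0.0002677 rad. 1 hectohertz = 100 Hz, so 0.3866 hectohertz = 0.3866 * 100 = 38.66 Hz. Combine: 0.0002677 rad * 38.66 Hz = 0.010349282 rad/s. Result: 0.010349282 rad/s ≈ 0.01035 rad/s (4 s.f.).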